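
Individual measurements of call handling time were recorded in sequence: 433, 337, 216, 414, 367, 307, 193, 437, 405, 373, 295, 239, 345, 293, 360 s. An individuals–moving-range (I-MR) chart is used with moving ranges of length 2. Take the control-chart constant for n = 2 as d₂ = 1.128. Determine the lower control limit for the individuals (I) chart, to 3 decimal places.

86.736

X̄ = (433 + 337 + 216 + 414 + 367 + 307 + 193 + 437 + 405 + 373 + 295 + 239 + 345 + 293 + 360) / 15 = 334.2667
Moving ranges: 96, 121, 198, 47, 60, 114, 244, 32, 32, 78, 56, 106, 52, 67; M̄R̄ = 1303.0000 / 14 = 93.0714
LCL = X̄ − 3·M̄R̄/d₂ = 334.2667 − 3 × 93.0714 / 1.128 = 86.7363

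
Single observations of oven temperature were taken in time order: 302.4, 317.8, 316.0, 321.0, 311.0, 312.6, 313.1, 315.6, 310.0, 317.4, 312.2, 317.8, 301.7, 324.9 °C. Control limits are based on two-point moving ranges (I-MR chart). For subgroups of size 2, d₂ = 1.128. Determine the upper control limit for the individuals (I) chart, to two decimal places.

X̄ = (302.4 + 317.8 + 316.0 + 321.0 + 311.0 + 312.6 + 313.1 + 315.6 + 310.0 + 317.4 + 312.2 + 317.8 + 301.7 + 324.9) / 14 = 313.8214
Moving ranges: 15.4, 1.8, 5.0, 10.0, 1.6, 0.5, 2.5, 5.6, 7.4, 5.2, 5.6, 16.1, 23.2; M̄R̄ = 99.9000 / 13 = 7.6846
UCL = X̄ + 3·M̄R̄/d₂ = 313.8214 + 3 × 7.6846 / 1.128 = 334.2592

334.26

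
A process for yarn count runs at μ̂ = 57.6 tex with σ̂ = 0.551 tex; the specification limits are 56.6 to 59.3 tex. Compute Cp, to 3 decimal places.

0.817

Cp = (USL − LSL) / (6σ̂) = (59.3 − 56.6) / (6 × 0.551) = 2.7000 / 3.3060 = 0.8167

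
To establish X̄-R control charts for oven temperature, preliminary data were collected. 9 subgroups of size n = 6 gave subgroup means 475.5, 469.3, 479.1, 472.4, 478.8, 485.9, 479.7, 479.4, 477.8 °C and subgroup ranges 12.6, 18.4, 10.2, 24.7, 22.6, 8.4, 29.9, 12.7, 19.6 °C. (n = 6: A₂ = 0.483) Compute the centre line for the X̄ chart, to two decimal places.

X̄̄ = (475.5 + 469.3 + 479.1 + 472.4 + 478.8 + 485.9 + 479.7 + 479.4 + 477.8) / 9 = 4297.9000 / 9 = 477.5444
CL = X̄̄ = 477.5444

477.54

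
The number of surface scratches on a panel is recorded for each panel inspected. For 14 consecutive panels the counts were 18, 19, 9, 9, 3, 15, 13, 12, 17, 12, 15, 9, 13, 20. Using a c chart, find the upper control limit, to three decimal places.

24.019

c̄ = (18 + 19 + 9 + 9 + 3 + 15 + 13 + 12 + 17 + 12 + 15 + 9 + 13 + 20) / 14 = 184 / 14 = 13.1429
UCL = c̄ + 3√c̄ = 13.1429 + 3 × √13.1429 = 13.1429 + 3 × 3.6253 = 24.0188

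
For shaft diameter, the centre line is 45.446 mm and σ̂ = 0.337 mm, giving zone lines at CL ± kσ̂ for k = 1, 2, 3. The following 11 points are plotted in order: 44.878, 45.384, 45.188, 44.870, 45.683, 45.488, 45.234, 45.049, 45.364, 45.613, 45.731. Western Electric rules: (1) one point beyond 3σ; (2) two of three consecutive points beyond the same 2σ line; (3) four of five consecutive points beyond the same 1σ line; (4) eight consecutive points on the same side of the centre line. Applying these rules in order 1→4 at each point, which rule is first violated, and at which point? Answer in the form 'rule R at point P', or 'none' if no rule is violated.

none

Zone of each point (C = within 1σ̂, B = 1σ̂–2σ̂, A = 2σ̂–3σ̂, * = beyond 3σ̂; sign = side of CL): 1:-B, 2:-C, 3:-C, 4:-B, 5:+C, 6:+C, 7:-C, 8:-B, 9:-C, 10:+C, 11:+C
No rule fires across all 11 points.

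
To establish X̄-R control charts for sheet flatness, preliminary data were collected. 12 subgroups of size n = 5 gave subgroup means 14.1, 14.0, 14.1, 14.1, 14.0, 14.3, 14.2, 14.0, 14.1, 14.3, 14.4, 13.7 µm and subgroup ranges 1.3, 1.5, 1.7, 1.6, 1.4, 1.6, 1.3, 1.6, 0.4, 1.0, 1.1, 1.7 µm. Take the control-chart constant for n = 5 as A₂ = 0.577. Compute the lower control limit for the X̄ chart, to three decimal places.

X̄̄ = (14.1 + 14.0 + 14.1 + 14.1 + 14.0 + 14.3 + 14.2 + 14.0 + 14.1 + 14.3 + 14.4 + 13.7) / 12 = 169.3000 / 12 = 14.1083
R̄ = (1.3 + 1.5 + 1.7 + 1.6 + 1.4 + 1.6 + 1.3 + 1.6 + 0.4 + 1.0 + 1.1 + 1.7) / 12 = 16.2000 / 12 = 1.3500
LCL = X̄̄ − A₂·R̄ = 14.1083 − 0.577 × 1.3500 = 13.3294

13.329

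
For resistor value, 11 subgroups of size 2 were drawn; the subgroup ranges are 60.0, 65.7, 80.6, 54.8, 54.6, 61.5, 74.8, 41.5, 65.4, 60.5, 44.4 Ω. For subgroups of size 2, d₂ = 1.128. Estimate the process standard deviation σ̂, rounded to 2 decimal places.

R̄ = (60.0 + 65.7 + 80.6 + 54.8 + 54.6 + 61.5 + 74.8 + 41.5 + 65.4 + 60.5 + 44.4) / 11 = 60.3455
σ̂ = R̄ / d₂ = 60.3455 / 1.128 = 53.4977

53.50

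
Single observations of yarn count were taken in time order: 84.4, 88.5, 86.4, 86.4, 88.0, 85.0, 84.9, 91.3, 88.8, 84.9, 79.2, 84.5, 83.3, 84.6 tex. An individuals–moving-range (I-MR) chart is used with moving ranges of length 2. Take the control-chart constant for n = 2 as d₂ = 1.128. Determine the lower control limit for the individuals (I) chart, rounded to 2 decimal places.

78.12

X̄ = (84.4 + 88.5 + 86.4 + 86.4 + 88.0 + 85.0 + 84.9 + 91.3 + 88.8 + 84.9 + 79.2 + 84.5 + 83.3 + 84.6) / 14 = 85.7286
Moving ranges: 4.1, 2.1, 0.0, 1.6, 3.0, 0.1, 6.4, 2.5, 3.9, 5.7, 5.3, 1.2, 1.3; M̄R̄ = 37.2000 / 13 = 2.8615
LCL = X̄ − 3·M̄R̄/d₂ = 85.7286 − 3 × 2.8615 / 1.128 = 78.1181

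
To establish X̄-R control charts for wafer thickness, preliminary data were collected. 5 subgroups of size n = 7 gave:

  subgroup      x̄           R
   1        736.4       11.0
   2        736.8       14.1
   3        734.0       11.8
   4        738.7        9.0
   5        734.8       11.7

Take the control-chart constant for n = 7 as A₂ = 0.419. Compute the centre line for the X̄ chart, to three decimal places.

736.140

X̄̄ = (736.4 + 736.8 + 734.0 + 738.7 + 734.8) / 5 = 3680.7000 / 5 = 736.1400
CL = X̄̄ = 736.1400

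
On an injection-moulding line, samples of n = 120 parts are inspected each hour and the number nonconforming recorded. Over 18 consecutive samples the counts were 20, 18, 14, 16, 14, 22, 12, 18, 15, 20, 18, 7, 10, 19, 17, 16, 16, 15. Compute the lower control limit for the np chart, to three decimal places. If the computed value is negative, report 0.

p̄ = Σdᵢ / (k·n) = 287 / (18 × 120) = 0.13287
LCL = np̄ − 3·√(np̄(1−p̄)) = 15.9444 − 3 × 3.7183 = 4.7895

4.789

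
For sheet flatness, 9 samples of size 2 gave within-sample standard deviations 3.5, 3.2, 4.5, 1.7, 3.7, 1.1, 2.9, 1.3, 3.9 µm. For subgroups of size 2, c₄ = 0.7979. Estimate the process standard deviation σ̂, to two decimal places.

3.59

s̄ = (3.5 + 3.2 + 4.5 + 1.7 + 3.7 + 1.1 + 2.9 + 1.3 + 3.9) / 9 = 2.8667
σ̂ = s̄ / c₄ = 2.8667 / 0.7979 = 3.5928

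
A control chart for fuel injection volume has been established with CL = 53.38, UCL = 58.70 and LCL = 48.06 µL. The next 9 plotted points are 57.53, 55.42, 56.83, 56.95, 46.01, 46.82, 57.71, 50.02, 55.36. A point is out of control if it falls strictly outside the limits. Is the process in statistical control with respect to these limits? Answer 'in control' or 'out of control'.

out of control

Compare each point to [48.06, 58.70]: sample 5 = 46.01 < LCL; sample 6 = 46.82 < LCL.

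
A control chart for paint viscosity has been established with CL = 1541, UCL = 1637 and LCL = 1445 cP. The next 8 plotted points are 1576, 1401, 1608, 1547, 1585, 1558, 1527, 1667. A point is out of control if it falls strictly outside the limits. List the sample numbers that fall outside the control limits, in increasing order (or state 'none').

Compare each point to [1445, 1637]: sample 2 = 1401 < LCL; sample 8 = 1667 > UCL.

2, 8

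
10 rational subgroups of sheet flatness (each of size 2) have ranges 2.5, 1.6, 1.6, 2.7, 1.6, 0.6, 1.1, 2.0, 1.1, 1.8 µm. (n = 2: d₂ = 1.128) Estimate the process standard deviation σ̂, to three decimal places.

R̄ = (2.5 + 1.6 + 1.6 + 2.7 + 1.6 + 0.6 + 1.1 + 2.0 + 1.1 + 1.8) / 10 = 1.6600
σ̂ = R̄ / d₂ = 1.6600 / 1.128 = 1.4716

1.472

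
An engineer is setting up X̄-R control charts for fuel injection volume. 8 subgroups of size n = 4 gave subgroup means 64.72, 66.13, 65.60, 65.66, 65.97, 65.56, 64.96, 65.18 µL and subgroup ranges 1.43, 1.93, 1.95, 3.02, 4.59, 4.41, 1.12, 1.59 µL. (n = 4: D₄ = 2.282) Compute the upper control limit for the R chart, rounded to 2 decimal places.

R̄ = (1.43 + 1.93 + 1.95 + 3.02 + 4.59 + 4.41 + 1.12 + 1.59) / 8 = 20.0400 / 8 = 2.5050
UCL_R = D₄·R̄ = 2.282 × 2.5050 = 5.7164

5.72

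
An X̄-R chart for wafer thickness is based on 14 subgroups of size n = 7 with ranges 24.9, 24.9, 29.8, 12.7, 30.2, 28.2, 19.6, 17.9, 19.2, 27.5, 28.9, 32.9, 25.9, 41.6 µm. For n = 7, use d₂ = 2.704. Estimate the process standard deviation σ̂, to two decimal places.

9.62

R̄ = (24.9 + 24.9 + 29.8 + 12.7 + 30.2 + 28.2 + 19.6 + 17.9 + 19.2 + 27.5 + 28.9 + 32.9 + 25.9 + 41.6) / 14 = 26.0143
σ̂ = R̄ / d₂ = 26.0143 / 2.704 = 9.6207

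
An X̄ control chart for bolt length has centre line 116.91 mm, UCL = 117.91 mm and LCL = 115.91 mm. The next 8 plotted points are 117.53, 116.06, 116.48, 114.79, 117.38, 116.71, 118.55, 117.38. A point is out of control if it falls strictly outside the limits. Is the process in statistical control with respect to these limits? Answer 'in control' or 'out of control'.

Compare each point to [115.91, 117.91]: sample 4 = 114.79 < LCL; sample 7 = 118.55 > UCL.

out of control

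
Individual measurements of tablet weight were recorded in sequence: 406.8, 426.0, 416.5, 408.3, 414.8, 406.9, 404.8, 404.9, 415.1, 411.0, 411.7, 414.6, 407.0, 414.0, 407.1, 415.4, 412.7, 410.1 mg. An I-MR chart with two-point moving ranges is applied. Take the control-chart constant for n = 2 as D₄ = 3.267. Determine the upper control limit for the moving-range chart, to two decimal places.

20.47

Moving ranges: 19.2, 9.5, 8.2, 6.5, 7.9, 2.1, 0.1, 10.2, 4.1, 0.7, 2.9, 7.6, 7.0, 6.9, 8.3, 2.7, 2.6; M̄R̄ = 106.5000 / 17 = 6.2647
UCL_MR = D₄·M̄R̄ = 3.267 × 6.2647 = 20.4668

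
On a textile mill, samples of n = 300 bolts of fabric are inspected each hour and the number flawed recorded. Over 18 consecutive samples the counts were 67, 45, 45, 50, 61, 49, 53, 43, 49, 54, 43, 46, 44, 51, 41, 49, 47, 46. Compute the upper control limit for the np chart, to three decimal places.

68.273

p̄ = Σdᵢ / (k·n) = 883 / (18 × 300) = 0.16352
UCL = np̄ + 3·√(np̄(1−p̄)) = 49.0556 + 3 × √(49.0556×0.83648) = 49.0556 + 3 × 6.4058 = 68.2729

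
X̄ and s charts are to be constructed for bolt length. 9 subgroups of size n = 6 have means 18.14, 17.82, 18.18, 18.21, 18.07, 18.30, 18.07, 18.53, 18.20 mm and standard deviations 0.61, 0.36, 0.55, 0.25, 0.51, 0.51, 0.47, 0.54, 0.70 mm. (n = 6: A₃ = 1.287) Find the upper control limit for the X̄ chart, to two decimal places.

18.81

X̄̄ = (18.14 + 17.82 + 18.18 + 18.21 + 18.07 + 18.30 + 18.07 + 18.53 + 18.20) / 9 = 18.1689
s̄ = (0.61 + 0.36 + 0.55 + 0.25 + 0.51 + 0.51 + 0.47 + 0.54 + 0.70) / 9 = 0.5000
UCL = X̄̄ + A₃·s̄ = 18.1689 + 1.287 × 0.5000 = 18.8124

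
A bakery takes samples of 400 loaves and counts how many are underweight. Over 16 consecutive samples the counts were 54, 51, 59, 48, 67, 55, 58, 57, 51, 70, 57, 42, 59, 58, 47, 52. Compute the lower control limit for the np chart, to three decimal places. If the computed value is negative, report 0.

p̄ = Σdᵢ / (k·n) = 885 / (16 × 400) = 0.13828
LCL = np̄ − 3·√(np̄(1−p̄)) = 55.3125 − 3 × 6.9039 = 34.6008

34.601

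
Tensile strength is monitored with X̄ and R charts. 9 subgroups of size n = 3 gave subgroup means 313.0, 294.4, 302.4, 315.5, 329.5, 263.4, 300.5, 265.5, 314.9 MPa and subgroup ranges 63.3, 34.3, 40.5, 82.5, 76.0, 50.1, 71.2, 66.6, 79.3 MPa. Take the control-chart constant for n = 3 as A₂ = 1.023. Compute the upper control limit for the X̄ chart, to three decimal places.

X̄̄ = (313.0 + 294.4 + 302.4 + 315.5 + 329.5 + 263.4 + 300.5 + 265.5 + 314.9) / 9 = 2699.1000 / 9 = 299.9000
R̄ = (63.3 + 34.3 + 40.5 + 82.5 + 76.0 + 50.1 + 71.2 + 66.6 + 79.3) / 9 = 563.8000 / 9 = 62.6444
UCL = X̄̄ + A₂·R̄ = 299.9000 + 1.023 × 62.6444 = 363.9853

363.985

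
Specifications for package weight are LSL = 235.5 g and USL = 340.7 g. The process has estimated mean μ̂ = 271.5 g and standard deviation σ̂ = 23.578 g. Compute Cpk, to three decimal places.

0.509

Cpu = (USL − μ̂) / (3σ̂) = (340.7 − 271.5) / (3 × 23.578) = 0.9783; Cpl = (μ̂ − LSL) / (3σ̂) = (271.5 − 235.5) / (3 × 23.578) = 0.5089; Cpk = min(Cpu, Cpl) = 0.5089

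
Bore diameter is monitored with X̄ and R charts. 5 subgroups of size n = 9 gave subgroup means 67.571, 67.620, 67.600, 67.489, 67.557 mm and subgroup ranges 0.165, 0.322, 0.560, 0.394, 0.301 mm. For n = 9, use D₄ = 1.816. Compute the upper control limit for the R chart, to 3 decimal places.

0.633

R̄ = (0.165 + 0.322 + 0.560 + 0.394 + 0.301) / 5 = 1.7420 / 5 = 0.3484
UCL_R = D₄·R̄ = 1.816 × 0.3484 = 0.6327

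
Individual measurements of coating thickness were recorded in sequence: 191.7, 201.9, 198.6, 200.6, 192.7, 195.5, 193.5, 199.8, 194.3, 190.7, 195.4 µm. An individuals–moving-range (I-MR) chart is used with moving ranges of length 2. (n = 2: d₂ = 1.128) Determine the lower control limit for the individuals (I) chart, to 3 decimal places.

183.036

X̄ = (191.7 + 201.9 + 198.6 + 200.6 + 192.7 + 195.5 + 193.5 + 199.8 + 194.3 + 190.7 + 195.4) / 11 = 195.8818
Moving ranges: 10.2, 3.3, 2.0, 7.9, 2.8, 2.0, 6.3, 5.5, 3.6, 4.7; M̄R̄ = 48.3000 / 10 = 4.8300
LCL = X̄ − 3·M̄R̄/d₂ = 195.8818 − 3 × 4.8300 / 1.128 = 183.0361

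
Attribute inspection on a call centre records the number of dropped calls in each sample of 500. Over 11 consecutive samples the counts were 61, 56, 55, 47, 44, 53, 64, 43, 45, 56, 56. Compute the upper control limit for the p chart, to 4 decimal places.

0.1467

p̄ = Σdᵢ / (k·n) = 580 / (11 × 500) = 0.10545
UCL = p̄ + 3·√(p̄(1−p̄)/n) = 0.10545 + 3 × √(0.10545×0.89455/500) = 0.10545 + 3 × 0.01374 = 0.14666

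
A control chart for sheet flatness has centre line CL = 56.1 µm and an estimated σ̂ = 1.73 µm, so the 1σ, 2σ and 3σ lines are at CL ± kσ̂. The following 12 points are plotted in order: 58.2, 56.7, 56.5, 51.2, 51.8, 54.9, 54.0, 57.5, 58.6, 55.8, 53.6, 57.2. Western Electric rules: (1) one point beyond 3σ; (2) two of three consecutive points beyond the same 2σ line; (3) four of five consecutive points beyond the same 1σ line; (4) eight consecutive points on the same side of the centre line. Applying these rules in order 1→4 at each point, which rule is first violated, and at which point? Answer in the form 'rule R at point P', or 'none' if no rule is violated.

Zone of each point (C = within 1σ̂, B = 1σ̂–2σ̂, A = 2σ̂–3σ̂, * = beyond 3σ̂; sign = side of CL): 1:+B, 2:+C, 3:+C, 4:-A, 5:-A, 6:-C, 7:-B, 8:+C, 9:+B, 10:-C, 11:-B, 12:+C
Rule 2 (two of three consecutive points beyond the same 2σ limit) is satisfied at point 5.

rule 2 at point 5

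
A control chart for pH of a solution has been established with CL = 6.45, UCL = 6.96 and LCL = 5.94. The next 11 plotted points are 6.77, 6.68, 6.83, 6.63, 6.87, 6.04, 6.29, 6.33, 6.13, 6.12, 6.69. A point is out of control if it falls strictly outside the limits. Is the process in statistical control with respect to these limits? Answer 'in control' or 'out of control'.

in control

All 11 points lie within [5.94, 6.96].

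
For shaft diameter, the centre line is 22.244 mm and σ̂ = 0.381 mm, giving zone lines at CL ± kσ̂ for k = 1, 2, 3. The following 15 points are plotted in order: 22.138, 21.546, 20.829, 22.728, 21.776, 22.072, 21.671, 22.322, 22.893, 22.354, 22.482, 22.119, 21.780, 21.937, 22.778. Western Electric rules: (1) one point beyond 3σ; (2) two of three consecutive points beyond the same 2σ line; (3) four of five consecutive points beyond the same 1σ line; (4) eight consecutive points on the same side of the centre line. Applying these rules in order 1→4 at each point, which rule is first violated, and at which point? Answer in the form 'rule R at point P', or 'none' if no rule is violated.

Zone of each point (C = within 1σ̂, B = 1σ̂–2σ̂, A = 2σ̂–3σ̂, * = beyond 3σ̂; sign = side of CL): 1:-C, 2:-B, 3:-*, 4:+B, 5:-B, 6:-C, 7:-B, 8:+C, 9:+B, 10:+C, 11:+C, 12:-C, 13:-B, 14:-C, 15:+B
Rule 1 (one point beyond the 3σ limits) is satisfied at point 3.

rule 1 at point 3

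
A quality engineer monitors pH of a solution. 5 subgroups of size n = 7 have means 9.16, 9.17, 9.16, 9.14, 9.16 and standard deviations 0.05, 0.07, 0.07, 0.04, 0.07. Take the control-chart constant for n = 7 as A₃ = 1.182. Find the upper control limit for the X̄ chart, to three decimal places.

9.229

X̄̄ = (9.16 + 9.17 + 9.16 + 9.14 + 9.16) / 5 = 9.1580
s̄ = (0.05 + 0.07 + 0.07 + 0.04 + 0.07) / 5 = 0.0600
UCL = X̄̄ + A₃·s̄ = 9.1580 + 1.182 × 0.0600 = 9.2289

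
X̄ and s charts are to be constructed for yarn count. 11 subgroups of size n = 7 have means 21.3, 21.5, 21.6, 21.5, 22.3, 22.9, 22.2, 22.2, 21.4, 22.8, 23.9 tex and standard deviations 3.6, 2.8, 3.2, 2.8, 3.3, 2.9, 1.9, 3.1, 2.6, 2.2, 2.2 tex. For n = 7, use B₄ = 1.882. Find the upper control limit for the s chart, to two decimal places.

s̄ = (3.6 + 2.8 + 3.2 + 2.8 + 3.3 + 2.9 + 1.9 + 3.1 + 2.6 + 2.2 + 2.2) / 11 = 2.7818
UCL_s = B₄·s̄ = 1.882 × 2.7818 = 5.2354

5.24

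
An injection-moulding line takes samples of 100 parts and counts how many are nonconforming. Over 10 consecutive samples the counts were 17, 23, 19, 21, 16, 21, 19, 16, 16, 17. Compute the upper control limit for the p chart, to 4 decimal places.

p̄ = Σdᵢ / (k·n) = 185 / (10 × 100) = 0.18500
UCL = p̄ + 3·√(p̄(1−p̄)/n) = 0.18500 + 3 × √(0.18500×0.81500/100) = 0.18500 + 3 × 0.03883 = 0.30149

0.3015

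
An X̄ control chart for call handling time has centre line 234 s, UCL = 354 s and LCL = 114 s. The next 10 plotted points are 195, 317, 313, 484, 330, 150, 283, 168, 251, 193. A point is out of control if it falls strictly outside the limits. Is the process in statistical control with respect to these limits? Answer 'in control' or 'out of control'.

Compare each point to [114, 354]: sample 4 = 484 > UCL.

out of control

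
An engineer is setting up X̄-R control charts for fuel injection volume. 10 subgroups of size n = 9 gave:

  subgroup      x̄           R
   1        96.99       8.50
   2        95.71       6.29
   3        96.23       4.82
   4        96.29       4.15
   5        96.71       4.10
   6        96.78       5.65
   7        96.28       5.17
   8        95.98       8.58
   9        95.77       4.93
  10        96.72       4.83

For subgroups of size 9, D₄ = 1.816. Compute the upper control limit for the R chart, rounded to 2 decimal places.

10.35

R̄ = (8.50 + 6.29 + 4.82 + 4.15 + 4.10 + 5.65 + 5.17 + 8.58 + 4.93 + 4.83) / 10 = 57.0200 / 10 = 5.7020
UCL_R = D₄·R̄ = 1.816 × 5.7020 = 10.3548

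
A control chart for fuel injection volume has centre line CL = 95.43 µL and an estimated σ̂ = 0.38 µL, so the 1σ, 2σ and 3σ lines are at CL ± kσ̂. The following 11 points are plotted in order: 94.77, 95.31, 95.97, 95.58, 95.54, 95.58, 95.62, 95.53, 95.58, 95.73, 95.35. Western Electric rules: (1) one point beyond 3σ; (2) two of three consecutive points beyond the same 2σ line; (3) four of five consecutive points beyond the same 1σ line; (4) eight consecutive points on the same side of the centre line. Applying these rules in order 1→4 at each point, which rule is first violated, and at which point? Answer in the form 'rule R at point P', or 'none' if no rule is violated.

Zone of each point (C = within 1σ̂, B = 1σ̂–2σ̂, A = 2σ̂–3σ̂, * = beyond 3σ̂; sign = side of CL): 1:-B, 2:-C, 3:+B, 4:+C, 5:+C, 6:+C, 7:+C, 8:+C, 9:+C, 10:+C, 11:-C
Rule 4 (eight consecutive points on the same side of the centre line) is satisfied at point 10.

rule 4 at point 10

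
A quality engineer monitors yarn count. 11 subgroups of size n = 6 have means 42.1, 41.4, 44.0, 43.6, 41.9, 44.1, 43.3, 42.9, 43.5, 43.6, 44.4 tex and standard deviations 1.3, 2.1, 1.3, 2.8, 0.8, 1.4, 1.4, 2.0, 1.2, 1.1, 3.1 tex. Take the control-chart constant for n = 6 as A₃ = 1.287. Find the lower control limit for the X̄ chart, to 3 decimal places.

X̄̄ = (42.1 + 41.4 + 44.0 + 43.6 + 41.9 + 44.1 + 43.3 + 42.9 + 43.5 + 43.6 + 44.4) / 11 = 43.1636
s̄ = (1.3 + 2.1 + 1.3 + 2.8 + 0.8 + 1.4 + 1.4 + 2.0 + 1.2 + 1.1 + 3.1) / 11 = 1.6818
LCL = X̄̄ − A₃·s̄ = 43.1636 − 1.287 × 1.6818 = 40.9991

40.999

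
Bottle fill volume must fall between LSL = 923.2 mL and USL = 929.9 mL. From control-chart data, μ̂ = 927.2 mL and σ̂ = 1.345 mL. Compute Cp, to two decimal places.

0.83

Cp = (USL − LSL) / (6σ̂) = (929.9 − 923.2) / (6 × 1.345) = 6.7000 / 8.0700 = 0.8302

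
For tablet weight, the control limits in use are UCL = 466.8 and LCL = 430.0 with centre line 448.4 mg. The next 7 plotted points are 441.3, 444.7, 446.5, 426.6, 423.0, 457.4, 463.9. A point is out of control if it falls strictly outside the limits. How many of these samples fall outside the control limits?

2

Compare each point to [430.0, 466.8]: sample 4 = 426.6 < LCL; sample 5 = 423.0 < LCL.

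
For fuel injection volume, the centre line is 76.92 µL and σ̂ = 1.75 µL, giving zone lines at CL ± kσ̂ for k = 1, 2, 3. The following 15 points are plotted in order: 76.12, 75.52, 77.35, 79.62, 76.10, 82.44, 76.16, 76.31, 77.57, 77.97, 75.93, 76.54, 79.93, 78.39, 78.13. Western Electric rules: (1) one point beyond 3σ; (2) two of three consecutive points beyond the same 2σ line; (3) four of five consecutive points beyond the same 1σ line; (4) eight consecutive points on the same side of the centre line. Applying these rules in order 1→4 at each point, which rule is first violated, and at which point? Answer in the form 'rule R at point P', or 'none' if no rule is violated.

Zone of each point (C = within 1σ̂, B = 1σ̂–2σ̂, A = 2σ̂–3σ̂, * = beyond 3σ̂; sign = side of CL): 1:-C, 2:-C, 3:+C, 4:+B, 5:-C, 6:+*, 7:-C, 8:-C, 9:+C, 10:+C, 11:-C, 12:-C, 13:+B, 14:+C, 15:+C
Rule 1 (one point beyond the 3σ limits) is satisfied at point 6.

rule 1 at point 6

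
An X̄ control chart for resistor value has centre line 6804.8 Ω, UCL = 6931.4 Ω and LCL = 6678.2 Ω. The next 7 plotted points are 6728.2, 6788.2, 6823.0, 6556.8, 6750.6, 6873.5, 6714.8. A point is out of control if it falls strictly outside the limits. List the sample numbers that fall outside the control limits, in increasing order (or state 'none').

Compare each point to [6678.2, 6931.4]: sample 4 = 6556.8 < LCL.

4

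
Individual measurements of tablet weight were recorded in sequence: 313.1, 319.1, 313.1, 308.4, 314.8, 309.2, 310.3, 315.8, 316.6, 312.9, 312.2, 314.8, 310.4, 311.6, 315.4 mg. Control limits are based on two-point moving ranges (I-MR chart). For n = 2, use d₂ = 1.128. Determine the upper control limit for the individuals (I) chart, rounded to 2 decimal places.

X̄ = (313.1 + 319.1 + 313.1 + 308.4 + 314.8 + 309.2 + 310.3 + 315.8 + 316.6 + 312.9 + 312.2 + 314.8 + 310.4 + 311.6 + 315.4) / 15 = 313.1800
Moving ranges: 6.0, 6.0, 4.7, 6.4, 5.6, 1.1, 5.5, 0.8, 3.7, 0.7, 2.6, 4.4, 1.2, 3.8; M̄R̄ = 52.5000 / 14 = 3.7500
UCL = X̄ + 3·M̄R̄/d₂ = 313.1800 + 3 × 3.7500 / 1.128 = 323.1534

323.15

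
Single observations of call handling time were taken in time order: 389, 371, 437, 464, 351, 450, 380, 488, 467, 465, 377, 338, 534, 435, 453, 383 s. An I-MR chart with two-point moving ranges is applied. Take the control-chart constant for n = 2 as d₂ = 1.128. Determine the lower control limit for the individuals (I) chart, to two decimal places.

X̄ = (389 + 371 + 437 + 464 + 351 + 450 + 380 + 488 + 467 + 465 + 377 + 338 + 534 + 435 + 453 + 383) / 16 = 423.8750
Moving ranges: 18, 66, 27, 113, 99, 70, 108, 21, 2, 88, 39, 196, 99, 18, 70; M̄R̄ = 1034.0000 / 15 = 68.9333
LCL = X̄ − 3·M̄R̄/d₂ = 423.8750 − 3 × 68.9333 / 1.128 = 240.5417

240.54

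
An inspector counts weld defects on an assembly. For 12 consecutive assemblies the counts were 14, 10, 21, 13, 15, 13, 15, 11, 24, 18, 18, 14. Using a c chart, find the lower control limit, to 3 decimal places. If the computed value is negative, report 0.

c̄ = (14 + 10 + 21 + 13 + 15 + 13 + 15 + 11 + 24 + 18 + 18 + 14) / 12 = 186 / 12 = 15.5000
LCL = c̄ − 3√c̄ = 15.5000 − 3 × 3.9370 = 3.6890

3.689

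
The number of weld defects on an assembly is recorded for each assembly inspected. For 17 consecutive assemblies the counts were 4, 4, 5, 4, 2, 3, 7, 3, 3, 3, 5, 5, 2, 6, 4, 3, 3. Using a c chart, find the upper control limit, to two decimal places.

9.79

c̄ = (4 + 4 + 5 + 4 + 2 + 3 + 7 + 3 + 3 + 3 + 5 + 5 + 2 + 6 + 4 + 3 + 3) / 17 = 66 / 17 = 3.8824
UCL = c̄ + 3√c̄ = 3.8824 + 3 × √3.8824 = 3.8824 + 3 × 1.9704 = 9.7935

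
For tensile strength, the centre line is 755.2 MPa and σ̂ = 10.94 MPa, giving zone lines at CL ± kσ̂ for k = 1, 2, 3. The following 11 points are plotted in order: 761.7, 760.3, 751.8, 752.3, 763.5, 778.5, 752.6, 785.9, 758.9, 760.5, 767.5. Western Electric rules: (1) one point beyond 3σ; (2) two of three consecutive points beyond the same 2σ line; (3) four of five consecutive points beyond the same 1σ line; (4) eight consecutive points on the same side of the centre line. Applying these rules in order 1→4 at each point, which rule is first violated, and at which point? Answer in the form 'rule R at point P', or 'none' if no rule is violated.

Zone of each point (C = within 1σ̂, B = 1σ̂–2σ̂, A = 2σ̂–3σ̂, * = beyond 3σ̂; sign = side of CL): 1:+C, 2:+C, 3:-C, 4:-C, 5:+C, 6:+A, 7:-C, 8:+A, 9:+C, 10:+C, 11:+B
Rule 2 (two of three consecutive points beyond the same 2σ limit) is satisfied at point 8.

rule 2 at point 8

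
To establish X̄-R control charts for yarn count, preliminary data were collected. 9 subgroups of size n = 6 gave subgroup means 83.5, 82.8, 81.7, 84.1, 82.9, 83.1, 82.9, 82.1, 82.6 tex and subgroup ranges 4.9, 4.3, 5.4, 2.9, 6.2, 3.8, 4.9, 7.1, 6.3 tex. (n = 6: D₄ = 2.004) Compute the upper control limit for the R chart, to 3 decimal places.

R̄ = (4.9 + 4.3 + 5.4 + 2.9 + 6.2 + 3.8 + 4.9 + 7.1 + 6.3) / 9 = 45.8000 / 9 = 5.0889
UCL_R = D₄·R̄ = 2.004 × 5.0889 = 10.1981

10.198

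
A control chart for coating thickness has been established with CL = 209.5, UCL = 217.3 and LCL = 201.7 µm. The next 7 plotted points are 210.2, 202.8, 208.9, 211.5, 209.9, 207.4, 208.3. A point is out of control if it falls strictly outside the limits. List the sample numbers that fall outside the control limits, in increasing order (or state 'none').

none

All 7 points lie within [201.7, 217.3].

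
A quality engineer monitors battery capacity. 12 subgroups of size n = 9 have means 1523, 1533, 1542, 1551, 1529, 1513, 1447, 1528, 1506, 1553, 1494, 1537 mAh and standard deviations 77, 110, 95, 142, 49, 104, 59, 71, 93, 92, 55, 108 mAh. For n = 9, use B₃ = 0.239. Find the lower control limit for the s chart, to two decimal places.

s̄ = (77 + 110 + 95 + 142 + 49 + 104 + 59 + 71 + 93 + 92 + 55 + 108) / 12 = 87.9167
LCL_s = B₃·s̄ = 0.239 × 87.9167 = 21.0121

21.01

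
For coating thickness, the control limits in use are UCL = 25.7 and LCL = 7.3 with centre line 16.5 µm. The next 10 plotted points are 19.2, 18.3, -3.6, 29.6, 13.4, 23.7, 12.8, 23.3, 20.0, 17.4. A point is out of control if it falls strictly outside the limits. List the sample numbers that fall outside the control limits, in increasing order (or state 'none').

3, 4

Compare each point to [7.3, 25.7]: sample 3 = -3.6 < LCL; sample 4 = 29.6 > UCL.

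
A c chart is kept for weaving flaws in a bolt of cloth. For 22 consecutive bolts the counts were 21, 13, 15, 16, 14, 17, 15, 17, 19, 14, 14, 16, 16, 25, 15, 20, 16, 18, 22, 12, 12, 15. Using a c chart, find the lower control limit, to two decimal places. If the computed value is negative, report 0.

c̄ = (21 + 13 + 15 + 16 + 14 + 17 + 15 + 17 + 19 + 14 + 14 + 16 + 16 + 25 + 15 + 20 + 16 + 18 + 22 + 12 + 12 + 15) / 22 = 362 / 22 = 16.4545
LCL = c̄ − 3√c̄ = 16.4545 − 3 × 4.0564 = 4.2853

4.29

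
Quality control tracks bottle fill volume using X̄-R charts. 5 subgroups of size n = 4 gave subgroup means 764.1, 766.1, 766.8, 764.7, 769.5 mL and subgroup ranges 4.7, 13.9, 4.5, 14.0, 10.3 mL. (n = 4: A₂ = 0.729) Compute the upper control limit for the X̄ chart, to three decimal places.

X̄̄ = (764.1 + 766.1 + 766.8 + 764.7 + 769.5) / 5 = 3831.2000 / 5 = 766.2400
R̄ = (4.7 + 13.9 + 4.5 + 14.0 + 10.3) / 5 = 47.4000 / 5 = 9.4800
UCL = X̄̄ + A₂·R̄ = 766.2400 + 0.729 × 9.4800 = 773.1509

773.151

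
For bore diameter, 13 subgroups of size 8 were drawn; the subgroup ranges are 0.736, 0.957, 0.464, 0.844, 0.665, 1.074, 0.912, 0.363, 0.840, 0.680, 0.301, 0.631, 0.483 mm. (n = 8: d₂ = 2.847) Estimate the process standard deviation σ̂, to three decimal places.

0.242

R̄ = (0.736 + 0.957 + 0.464 + 0.844 + 0.665 + 1.074 + 0.912 + 0.363 + 0.840 + 0.680 + 0.301 + 0.631 + 0.483) / 13 = 0.6885
σ̂ = R̄ / d₂ = 0.6885 / 2.847 = 0.2418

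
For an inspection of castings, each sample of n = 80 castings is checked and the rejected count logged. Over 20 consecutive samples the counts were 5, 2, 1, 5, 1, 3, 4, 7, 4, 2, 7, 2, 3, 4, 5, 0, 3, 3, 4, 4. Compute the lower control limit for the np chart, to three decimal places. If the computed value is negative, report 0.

0.000

p̄ = Σdᵢ / (k·n) = 69 / (20 × 80) = 0.04312
LCL = np̄ − 3·√(np̄(1−p̄)) = 3.4500 − 3 × 1.8169 = -2.0008 → 0 (negative, so LCL = 0)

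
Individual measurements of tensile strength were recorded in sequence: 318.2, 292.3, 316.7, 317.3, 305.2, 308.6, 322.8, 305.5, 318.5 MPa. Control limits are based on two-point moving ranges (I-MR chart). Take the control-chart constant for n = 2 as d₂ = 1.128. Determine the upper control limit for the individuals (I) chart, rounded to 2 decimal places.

348.55

X̄ = (318.2 + 292.3 + 316.7 + 317.3 + 305.2 + 308.6 + 322.8 + 305.5 + 318.5) / 9 = 311.6778
Moving ranges: 25.9, 24.4, 0.6, 12.1, 3.4, 14.2, 17.3, 13.0; M̄R̄ = 110.9000 / 8 = 13.8625
UCL = X̄ + 3·M̄R̄/d₂ = 311.6778 + 3 × 13.8625 / 1.128 = 348.5461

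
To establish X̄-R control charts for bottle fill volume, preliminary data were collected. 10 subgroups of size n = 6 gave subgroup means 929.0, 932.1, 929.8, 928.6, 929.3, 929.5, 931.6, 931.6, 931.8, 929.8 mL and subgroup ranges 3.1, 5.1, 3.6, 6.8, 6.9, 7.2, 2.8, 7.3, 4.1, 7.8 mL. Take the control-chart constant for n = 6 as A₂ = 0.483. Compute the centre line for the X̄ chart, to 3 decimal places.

X̄̄ = (929.0 + 932.1 + 929.8 + 928.6 + 929.3 + 929.5 + 931.6 + 931.6 + 931.8 + 929.8) / 10 = 9303.1000 / 10 = 930.3100
CL = X̄̄ = 930.3100

930.310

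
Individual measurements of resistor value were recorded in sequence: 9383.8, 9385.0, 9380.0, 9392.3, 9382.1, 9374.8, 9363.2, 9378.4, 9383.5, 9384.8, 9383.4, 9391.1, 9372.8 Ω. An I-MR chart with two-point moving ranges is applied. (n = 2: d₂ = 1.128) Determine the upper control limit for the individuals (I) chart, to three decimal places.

X̄ = (9383.8 + 9385.0 + 9380.0 + 9392.3 + 9382.1 + 9374.8 + 9363.2 + 9378.4 + 9383.5 + 9384.8 + 9383.4 + 9391.1 + 9372.8) / 13 = 9381.1692
Moving ranges: 1.2, 5.0, 12.3, 10.2, 7.3, 11.6, 15.2, 5.1, 1.3, 1.4, 7.7, 18.3; M̄R̄ = 96.6000 / 12 = 8.0500
UCL = X̄ + 3·M̄R̄/d₂ = 9381.1692 + 3 × 8.0500 / 1.128 = 9402.5788

9402.579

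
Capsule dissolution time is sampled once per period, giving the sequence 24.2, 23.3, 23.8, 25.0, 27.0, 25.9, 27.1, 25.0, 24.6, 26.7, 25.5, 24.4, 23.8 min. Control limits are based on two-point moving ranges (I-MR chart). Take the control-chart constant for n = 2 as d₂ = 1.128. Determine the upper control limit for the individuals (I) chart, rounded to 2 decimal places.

X̄ = (24.2 + 23.3 + 23.8 + 25.0 + 27.0 + 25.9 + 27.1 + 25.0 + 24.6 + 26.7 + 25.5 + 24.4 + 23.8) / 13 = 25.1000
Moving ranges: 0.9, 0.5, 1.2, 2.0, 1.1, 1.2, 2.1, 0.4, 2.1, 1.2, 1.1, 0.6; M̄R̄ = 14.4000 / 12 = 1.2000
UCL = X̄ + 3·M̄R̄/d₂ = 25.1000 + 3 × 1.2000 / 1.128 = 28.2915

28.29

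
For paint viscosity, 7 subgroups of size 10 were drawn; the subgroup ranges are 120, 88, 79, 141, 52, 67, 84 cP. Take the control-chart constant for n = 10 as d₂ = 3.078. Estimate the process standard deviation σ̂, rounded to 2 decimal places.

R̄ = (120 + 88 + 79 + 141 + 52 + 67 + 84) / 7 = 90.1429
σ̂ = R̄ / d₂ = 90.1429 / 3.078 = 29.2862

29.29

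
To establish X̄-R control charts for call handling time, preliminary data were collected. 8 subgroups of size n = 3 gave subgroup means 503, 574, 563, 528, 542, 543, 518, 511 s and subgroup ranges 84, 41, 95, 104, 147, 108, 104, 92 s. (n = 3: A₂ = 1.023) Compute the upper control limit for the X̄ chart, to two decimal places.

634.35

X̄̄ = (503 + 574 + 563 + 528 + 542 + 543 + 518 + 511) / 8 = 4282.0000 / 8 = 535.2500
R̄ = (84 + 41 + 95 + 104 + 147 + 108 + 104 + 92) / 8 = 775.0000 / 8 = 96.8750
UCL = X̄̄ + A₂·R̄ = 535.2500 + 1.023 × 96.8750 = 634.3531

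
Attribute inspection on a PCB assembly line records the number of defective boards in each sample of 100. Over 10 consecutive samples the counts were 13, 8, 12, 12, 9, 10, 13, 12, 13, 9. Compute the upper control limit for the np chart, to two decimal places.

20.52

p̄ = Σdᵢ / (k·n) = 111 / (10 × 100) = 0.11100
UCL = np̄ + 3·√(np̄(1−p̄)) = 11.1000 + 3 × √(11.1000×0.88900) = 11.1000 + 3 × 3.1413 = 20.5240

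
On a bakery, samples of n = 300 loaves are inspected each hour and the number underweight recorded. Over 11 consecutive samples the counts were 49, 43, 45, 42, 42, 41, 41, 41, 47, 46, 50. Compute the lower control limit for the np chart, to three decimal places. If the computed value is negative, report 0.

p̄ = Σdᵢ / (k·n) = 487 / (11 × 300) = 0.14758
LCL = np̄ − 3·√(np̄(1−p̄)) = 44.2727 − 3 × 6.1432 = 25.8431

25.843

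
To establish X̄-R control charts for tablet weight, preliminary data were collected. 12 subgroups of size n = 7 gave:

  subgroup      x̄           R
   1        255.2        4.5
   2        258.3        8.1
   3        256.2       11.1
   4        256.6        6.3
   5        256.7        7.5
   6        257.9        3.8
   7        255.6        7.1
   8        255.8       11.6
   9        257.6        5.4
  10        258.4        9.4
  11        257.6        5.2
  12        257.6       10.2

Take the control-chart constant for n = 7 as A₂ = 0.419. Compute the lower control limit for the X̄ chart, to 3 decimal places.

253.809

X̄̄ = (255.2 + 258.3 + 256.2 + 256.6 + 256.7 + 257.9 + 255.6 + 255.8 + 257.6 + 258.4 + 257.6 + 257.6) / 12 = 3083.5000 / 12 = 256.9583
R̄ = (4.5 + 8.1 + 11.1 + 6.3 + 7.5 + 3.8 + 7.1 + 11.6 + 5.4 + 9.4 + 5.2 + 10.2) / 12 = 90.2000 / 12 = 7.5167
LCL = X̄̄ − A₂·R̄ = 256.9583 − 0.419 × 7.5167 = 253.8088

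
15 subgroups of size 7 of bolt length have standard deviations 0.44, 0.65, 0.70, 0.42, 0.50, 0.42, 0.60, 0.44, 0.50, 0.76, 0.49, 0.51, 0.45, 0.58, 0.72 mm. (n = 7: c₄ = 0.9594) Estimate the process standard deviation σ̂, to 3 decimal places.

s̄ = (0.44 + 0.65 + 0.70 + 0.42 + 0.50 + 0.42 + 0.60 + 0.44 + 0.50 + 0.76 + 0.49 + 0.51 + 0.45 + 0.58 + 0.72) / 15 = 0.5453
σ̂ = s̄ / c₄ = 0.5453 / 0.9594 = 0.5684

0.568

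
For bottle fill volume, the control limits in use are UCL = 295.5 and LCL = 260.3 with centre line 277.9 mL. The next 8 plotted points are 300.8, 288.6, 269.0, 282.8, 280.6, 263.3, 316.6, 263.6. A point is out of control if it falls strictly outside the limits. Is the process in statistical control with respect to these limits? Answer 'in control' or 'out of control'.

Compare each point to [260.3, 295.5]: sample 1 = 300.8 > UCL; sample 7 = 316.6 > UCL.

out of control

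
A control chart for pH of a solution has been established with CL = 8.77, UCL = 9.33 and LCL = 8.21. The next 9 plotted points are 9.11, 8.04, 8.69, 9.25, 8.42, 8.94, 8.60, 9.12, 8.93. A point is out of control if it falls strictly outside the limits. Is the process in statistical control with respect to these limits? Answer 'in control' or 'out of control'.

Compare each point to [8.21, 9.33]: sample 2 = 8.04 < LCL.

out of control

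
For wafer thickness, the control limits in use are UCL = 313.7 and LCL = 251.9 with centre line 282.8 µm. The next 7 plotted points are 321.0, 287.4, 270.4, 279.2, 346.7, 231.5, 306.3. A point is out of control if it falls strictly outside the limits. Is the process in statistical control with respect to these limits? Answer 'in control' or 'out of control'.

out of control

Compare each point to [251.9, 313.7]: sample 1 = 321.0 > UCL; sample 5 = 346.7 > UCL; sample 6 = 231.5 < LCL.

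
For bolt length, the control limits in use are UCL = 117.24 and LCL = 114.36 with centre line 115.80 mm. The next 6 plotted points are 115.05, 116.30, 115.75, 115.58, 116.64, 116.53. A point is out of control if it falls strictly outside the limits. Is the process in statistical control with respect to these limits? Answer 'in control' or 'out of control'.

All 6 points lie within [114.36, 117.24].

in control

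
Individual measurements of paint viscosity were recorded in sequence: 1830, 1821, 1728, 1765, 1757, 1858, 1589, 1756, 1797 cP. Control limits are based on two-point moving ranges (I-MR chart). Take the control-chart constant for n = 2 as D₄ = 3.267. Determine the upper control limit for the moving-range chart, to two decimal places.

296.07

Moving ranges: 9, 93, 37, 8, 101, 269, 167, 41; M̄R̄ = 725.0000 / 8 = 90.6250
UCL_MR = D₄·M̄R̄ = 3.267 × 90.6250 = 296.0719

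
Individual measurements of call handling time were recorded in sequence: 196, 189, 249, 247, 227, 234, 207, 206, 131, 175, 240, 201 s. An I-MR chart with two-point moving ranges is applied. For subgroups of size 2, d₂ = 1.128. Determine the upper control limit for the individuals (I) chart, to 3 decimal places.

X̄ = (196 + 189 + 249 + 247 + 227 + 234 + 207 + 206 + 131 + 175 + 240 + 201) / 12 = 208.5000
Moving ranges: 7, 60, 2, 20, 7, 27, 1, 75, 44, 65, 39; M̄R̄ = 347.0000 / 11 = 31.5455
UCL = X̄ + 3·M̄R̄/d₂ = 208.5000 + 3 × 31.5455 / 1.128 = 292.3975

292.397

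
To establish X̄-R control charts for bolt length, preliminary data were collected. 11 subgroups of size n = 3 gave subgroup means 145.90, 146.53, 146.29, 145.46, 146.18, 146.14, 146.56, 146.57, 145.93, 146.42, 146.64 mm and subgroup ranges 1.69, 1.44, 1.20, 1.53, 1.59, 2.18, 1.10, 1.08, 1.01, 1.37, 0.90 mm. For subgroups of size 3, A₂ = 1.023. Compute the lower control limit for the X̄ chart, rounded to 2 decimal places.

144.83

X̄̄ = (145.90 + 146.53 + 146.29 + 145.46 + 146.18 + 146.14 + 146.56 + 146.57 + 145.93 + 146.42 + 146.64) / 11 = 1608.6200 / 11 = 146.2382
R̄ = (1.69 + 1.44 + 1.20 + 1.53 + 1.59 + 2.18 + 1.10 + 1.08 + 1.01 + 1.37 + 0.90) / 11 = 15.0900 / 11 = 1.3718
LCL = X̄̄ − A₂·R̄ = 146.2382 − 1.023 × 1.3718 = 144.8348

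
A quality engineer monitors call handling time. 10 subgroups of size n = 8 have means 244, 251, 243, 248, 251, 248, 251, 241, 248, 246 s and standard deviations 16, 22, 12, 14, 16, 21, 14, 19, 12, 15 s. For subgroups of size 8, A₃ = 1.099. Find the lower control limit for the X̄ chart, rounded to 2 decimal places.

229.41

X̄̄ = (244 + 251 + 243 + 248 + 251 + 248 + 251 + 241 + 248 + 246) / 10 = 247.1000
s̄ = (16 + 22 + 12 + 14 + 16 + 21 + 14 + 19 + 12 + 15) / 10 = 16.1000
LCL = X̄̄ − A₃·s̄ = 247.1000 − 1.099 × 16.1000 = 229.4061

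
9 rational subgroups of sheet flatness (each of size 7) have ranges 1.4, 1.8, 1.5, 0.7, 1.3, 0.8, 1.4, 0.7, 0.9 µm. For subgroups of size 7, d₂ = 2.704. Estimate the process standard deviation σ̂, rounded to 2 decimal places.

R̄ = (1.4 + 1.8 + 1.5 + 0.7 + 1.3 + 0.8 + 1.4 + 0.7 + 0.9) / 9 = 1.1667
σ̂ = R̄ / d₂ = 1.1667 / 2.704 = 0.4315

0.43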